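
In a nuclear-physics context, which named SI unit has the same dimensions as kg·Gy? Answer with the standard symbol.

J

Gy = J/kg (absorbed dose = energy per mass),
    = m²·s⁻².
Combining: kg·Gy = kg · (m²·s⁻²) = kg·m²·s⁻².
kg·m²·s⁻² is the base-SI form of the joule.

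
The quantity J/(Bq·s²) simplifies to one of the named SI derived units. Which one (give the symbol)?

Bq = 1/s = s⁻¹ (activity is decays per second).
So Bq⁻¹ = s.
J = N·m (work = force × distance),
    = kg·m²·s⁻².
Combining: Bq⁻¹·s⁻²·J = s · s⁻² · (kg·m²·s⁻²) = kg·m²·s⁻³.
kg·m²·s⁻³ is the base-SI form of the watt.

W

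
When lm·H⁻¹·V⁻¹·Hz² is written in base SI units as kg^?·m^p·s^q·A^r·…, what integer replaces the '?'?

-2

lm = cd·sr = cd (luminous flux; sr is dimensionless).
H = Wb/A (inductance = flux per current),
    = kg·m²·s⁻²·A⁻².
So H⁻¹ = kg⁻¹·m⁻²·s²·A².
V = W/A (potential = power per current),
    = kg·m²·s⁻³·A⁻¹.
So V⁻¹ = kg⁻¹·m⁻²·s³·A.
Hz = 1/s = s⁻¹ (frequency is cycles per second).
So Hz² = s⁻².
Combining: lm·H⁻¹·V⁻¹·Hz² = cd · (kg⁻¹·m⁻²·s²·A²) · (kg⁻¹·m⁻²·s³·A) · s⁻² = kg⁻²·m⁻⁴·s³·A³·cd.
The exponent of kg is -2.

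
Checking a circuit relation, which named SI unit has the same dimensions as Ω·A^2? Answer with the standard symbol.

W

Ω = kg·m²·s⁻³·A⁻².
Combining: Ω·A² = (kg·m²·s⁻³·A⁻²) · A² = kg·m²·s⁻³.
kg·m²·s⁻³ is the base-SI form of the watt.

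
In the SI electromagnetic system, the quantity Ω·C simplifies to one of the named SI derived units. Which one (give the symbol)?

Wb

Ω = kg·m²·s⁻³·A⁻².
C = s·A.
Combining: Ω·C = (kg·m²·s⁻³·A⁻²) · (s·A) = kg·m²·s⁻²·A⁻¹.
kg·m²·s⁻²·A⁻¹ is the base-SI form of the weber.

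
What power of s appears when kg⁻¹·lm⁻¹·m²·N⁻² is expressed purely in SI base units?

lm = cd·sr = cd (luminous flux; sr is dimensionless).
So lm⁻¹ = cd⁻¹.
N = kg·m/s² = kg·m·s⁻² (force = mass × acceleration).
So N⁻² = kg⁻²·m⁻²·s⁴.
Combining: kg⁻¹·lm⁻¹·m²·N⁻² = kg⁻¹ · cd⁻¹ · m² · (kg⁻²·m⁻²·s⁴) = kg⁻³·s⁴·cd⁻¹.
The exponent of s is 4.

4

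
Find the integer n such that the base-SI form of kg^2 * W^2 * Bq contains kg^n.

4

W = kg·m²·s⁻³.
So W² = kg²·m⁴·s⁻⁶.
Bq = s⁻¹.
Combining: kg²·W²·Bq = kg² · (kg²·m⁴·s⁻⁶) · s⁻¹ = kg⁴·m⁴·s⁻⁷.
The exponent of kg is 4.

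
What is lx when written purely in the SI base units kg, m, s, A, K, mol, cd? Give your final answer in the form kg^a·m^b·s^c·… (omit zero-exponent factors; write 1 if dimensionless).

m⁻²·cd

lx = lm/m² (illuminance = luminous flux per area),
    = m⁻²·cd.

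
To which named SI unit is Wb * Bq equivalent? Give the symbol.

V

Wb = V·s (flux: a volt is a weber per second),
    = kg·m²·s⁻²·A⁻¹.
Bq = 1/s = s⁻¹ (activity is decays per second).
Combining: Wb·Bq = (kg·m²·s⁻²·A⁻¹) · s⁻¹ = kg·m²·s⁻³·A⁻¹.
kg·m²·s⁻³·A⁻¹ is the base-SI form of the volt.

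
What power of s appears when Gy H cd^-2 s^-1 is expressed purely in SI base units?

-5

Gy = J/kg (absorbed dose = energy per mass),
    = m²·s⁻².
H = Wb/A (inductance = flux per current),
    = kg·m²·s⁻²·A⁻².
Combining: Gy·H·cd⁻²·s⁻¹ = (m²·s⁻²) · (kg·m²·s⁻²·A⁻²) · cd⁻² · s⁻¹ = kg·m⁴·s⁻⁵·A⁻²·cd⁻².
The exponent of s is -5.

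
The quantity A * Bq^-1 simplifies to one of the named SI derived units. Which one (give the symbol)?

C

Bq = 1/s = s⁻¹ (activity is decays per second).
So Bq⁻¹ = s.
Combining: A·Bq⁻¹ = A · s = s·A.
s·A is the base-SI form of the coulomb.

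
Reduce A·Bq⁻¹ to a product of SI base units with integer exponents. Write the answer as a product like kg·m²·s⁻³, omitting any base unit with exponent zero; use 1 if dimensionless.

Bq = s⁻¹.
So Bq⁻¹ = s.
Combining: A·Bq⁻¹ = A · s = s·A.

s·A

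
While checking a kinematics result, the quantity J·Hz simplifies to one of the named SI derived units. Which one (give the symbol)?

W

J = N·m (work = force × distance),
    = kg·m²·s⁻².
Hz = 1/s = s⁻¹ (frequency is cycles per second).
Combining: J·Hz = (kg·m²·s⁻²) · s⁻¹ = kg·m²·s⁻³.
kg·m²·s⁻³ is the base-SI form of the watt.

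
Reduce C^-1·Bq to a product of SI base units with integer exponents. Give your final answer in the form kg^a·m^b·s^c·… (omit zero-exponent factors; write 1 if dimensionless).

C = A·s = s·A (charge = current × time).
So C⁻¹ = s⁻¹·A⁻¹.
Bq = 1/s = s⁻¹ (activity is decays per second).
Combining: C⁻¹·Bq = (s⁻¹·A⁻¹) · s⁻¹ = s⁻²·A⁻¹.

s⁻²·A⁻¹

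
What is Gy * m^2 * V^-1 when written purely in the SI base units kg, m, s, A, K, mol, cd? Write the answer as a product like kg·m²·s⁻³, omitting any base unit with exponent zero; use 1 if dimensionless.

Gy = m²·s⁻².
V = kg·m²·s⁻³·A⁻¹.
So V⁻¹ = kg⁻¹·m⁻²·s³·A.
Combining: Gy·m²·V⁻¹ = (m²·s⁻²) · m² · (kg⁻¹·m⁻²·s³·A) = kg⁻¹·m²·s·A.

kg⁻¹·m²·s·A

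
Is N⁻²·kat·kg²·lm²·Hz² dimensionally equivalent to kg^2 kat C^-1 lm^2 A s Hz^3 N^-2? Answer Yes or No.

No

Left side:
  N = kg·m·s⁻².
  So N⁻² = kg⁻²·m⁻²·s⁴.
  kat = s⁻¹·mol.
  lm = cd.
  So lm² = cd².
  Hz = s⁻¹.
  So Hz² = s⁻².
  Combining: N⁻²·kat·kg²·lm²·Hz² = (kg⁻²·m⁻²·s⁴) · (s⁻¹·mol) · kg² · cd² · s⁻² = m⁻²·s·mol·cd².
Right side:
  kat = mol/s = s⁻¹·mol (catalytic activity).
  C = A·s = s·A (charge = current × time).
  So C⁻¹ = s⁻¹·A⁻¹.
  lm = cd·sr = cd (luminous flux; sr is dimensionless).
  So lm² = cd².
  Hz = 1/s = s⁻¹ (frequency is cycles per second).
  So Hz³ = s⁻³.
  N = kg·m/s² = kg·m·s⁻² (force = mass × acceleration).
  So N⁻² = kg⁻²·m⁻²·s⁴.
  Combining: kg²·kat·C⁻¹·lm²·A·s·Hz³·N⁻² = kg² · (s⁻¹·mol) · (s⁻¹·A⁻¹) · cd² · A · s · s⁻³ · (kg⁻²·m⁻²·s⁴) = m⁻²·mol·cd².
Left is m⁻²·s·mol·cd²; right is m⁻²·mol·cd² — different.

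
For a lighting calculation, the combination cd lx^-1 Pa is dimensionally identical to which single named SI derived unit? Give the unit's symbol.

lx = m⁻²·cd.
So lx⁻¹ = m²·cd⁻¹.
Pa = kg·m⁻¹·s⁻².
Combining: cd·lx⁻¹·Pa = cd · (m²·cd⁻¹) · (kg·m⁻¹·s⁻²) = kg·m·s⁻².
kg·m·s⁻² is the base-SI form of the newton.

N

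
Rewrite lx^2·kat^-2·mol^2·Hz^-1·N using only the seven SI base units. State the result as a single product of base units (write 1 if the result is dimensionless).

lx = lm/m² (illuminance = luminous flux per area),
    = m⁻²·cd.
So lx² = m⁻⁴·cd².
kat = mol/s = s⁻¹·mol (catalytic activity).
So kat⁻² = s²·mol⁻².
Hz = 1/s = s⁻¹ (frequency is cycles per second).
So Hz⁻¹ = s.
N = kg·m/s² = kg·m·s⁻² (force = mass × acceleration).
Combining: lx²·kat⁻²·mol²·Hz⁻¹·N = (m⁻⁴·cd²) · (s²·mol⁻²) · mol² · s · (kg·m·s⁻²) = kg·m⁻³·s·cd².

kg·m⁻³·s·cd²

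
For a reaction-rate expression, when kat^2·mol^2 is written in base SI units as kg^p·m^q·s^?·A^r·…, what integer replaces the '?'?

-2

kat = s⁻¹·mol.
So kat² = s⁻²·mol².
Combining: kat²·mol² = (s⁻²·mol²) · mol² = s⁻²·mol⁴.
The exponent of s is -2.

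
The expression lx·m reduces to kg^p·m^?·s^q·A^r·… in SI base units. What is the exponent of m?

-1

lx = lm/m² (illuminance = luminous flux per area),
    = m⁻²·cd.
Combining: lx·m = (m⁻²·cd) · m = m⁻¹·cd.
The exponent of m is -1.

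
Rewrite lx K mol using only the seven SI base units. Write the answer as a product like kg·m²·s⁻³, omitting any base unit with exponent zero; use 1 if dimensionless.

lx = lm/m² (illuminance = luminous flux per area),
    = m⁻²·cd.
Combining: lx·K·mol = (m⁻²·cd) · K · mol = m⁻²·K·mol·cd.

m⁻²·K·mol·cd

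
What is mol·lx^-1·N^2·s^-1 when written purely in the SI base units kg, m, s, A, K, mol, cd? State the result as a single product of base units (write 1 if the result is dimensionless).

lx = lm/m² (illuminance = luminous flux per area),
    = m⁻²·cd.
So lx⁻¹ = m²·cd⁻¹.
N = kg·m/s² = kg·m·s⁻² (force = mass × acceleration).
So N² = kg²·m²·s⁻⁴.
Combining: mol·lx⁻¹·N²·s⁻¹ = mol · (m²·cd⁻¹) · (kg²·m²·s⁻⁴) · s⁻¹ = kg²·m⁴·s⁻⁵·mol·cd⁻¹.

kg²·m⁴·s⁻⁵·mol·cd⁻¹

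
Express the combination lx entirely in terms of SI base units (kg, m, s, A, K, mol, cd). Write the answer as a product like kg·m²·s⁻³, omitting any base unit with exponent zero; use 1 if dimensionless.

m⁻²·cd

lx = lm/m² (illuminance = luminous flux per area),
    = m⁻²·cd.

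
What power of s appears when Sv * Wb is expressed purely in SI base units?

Sv = m²·s⁻².
Wb = kg·m²·s⁻²·A⁻¹.
Combining: Sv·Wb = (m²·s⁻²) · (kg·m²·s⁻²·A⁻¹) = kg·m⁴·s⁻⁴·A⁻¹.
The exponent of s is -4.

-4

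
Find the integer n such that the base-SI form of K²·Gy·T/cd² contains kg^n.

Gy = J/kg (absorbed dose = energy per mass),
    = m²·s⁻².
T = Wb/m² (flux density = flux per area),
    = kg·s⁻²·A⁻¹.
Combining: K²·Gy·T·cd⁻² = K² · (m²·s⁻²) · (kg·s⁻²·A⁻¹) · cd⁻² = kg·m²·s⁻⁴·A⁻¹·K²·cd⁻².
The exponent of kg is 1.

1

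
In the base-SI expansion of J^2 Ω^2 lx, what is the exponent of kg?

J = kg·m²·s⁻².
So J² = kg²·m⁴·s⁻⁴.
Ω = kg·m²·s⁻³·A⁻².
So Ω² = kg²·m⁴·s⁻⁶·A⁻⁴.
lx = m⁻²·cd.
Combining: J²·Ω²·lx = (kg²·m⁴·s⁻⁴) · (kg²·m⁴·s⁻⁶·A⁻⁴) · (m⁻²·cd) = kg⁴·m⁶·s⁻¹⁰·A⁻⁴·cd.
The exponent of kg is 4.

4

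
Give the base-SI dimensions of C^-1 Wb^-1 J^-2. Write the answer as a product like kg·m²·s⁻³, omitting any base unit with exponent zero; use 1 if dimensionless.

kg⁻³·m⁻⁶·s⁵

C = s·A.
So C⁻¹ = s⁻¹·A⁻¹.
Wb = kg·m²·s⁻²·A⁻¹.
So Wb⁻¹ = kg⁻¹·m⁻²·s²·A.
J = kg·m²·s⁻².
So J⁻² = kg⁻²·m⁻⁴·s⁴.
Combining: C⁻¹·Wb⁻¹·J⁻² = (s⁻¹·A⁻¹) · (kg⁻¹·m⁻²·s²·A) · (kg⁻²·m⁻⁴·s⁴) = kg⁻³·m⁻⁶·s⁵.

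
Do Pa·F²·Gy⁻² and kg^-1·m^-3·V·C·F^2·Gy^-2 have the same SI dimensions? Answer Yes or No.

Left side:
  Pa = kg·m⁻¹·s⁻².
  F = kg⁻¹·m⁻²·s⁴·A².
  So F² = kg⁻²·m⁻⁴·s⁸·A⁴.
  Gy = m²·s⁻².
  So Gy⁻² = m⁻⁴·s⁴.
  Combining: Pa·F²·Gy⁻² = (kg·m⁻¹·s⁻²) · (kg⁻²·m⁻⁴·s⁸·A⁴) · (m⁻⁴·s⁴) = kg⁻¹·m⁻⁹·s¹⁰·A⁴.
Right side:
  V = W/A (potential = power per current),
      = kg·m²·s⁻³·A⁻¹.
  C = A·s = s·A (charge = current × time).
  F = C/V (capacitance = charge per voltage),
      = A·s/(kg·m²·s⁻³·A⁻¹) (substituting C and V),
      = kg⁻¹·m⁻²·s⁴·A².
  So F² = kg⁻²·m⁻⁴·s⁸·A⁴.
  Gy = J/kg (absorbed dose = energy per mass),
      = m²·s⁻².
  So Gy⁻² = m⁻⁴·s⁴.
  Combining: kg⁻¹·m⁻³·V·C·F²·Gy⁻² = kg⁻¹ · m⁻³ · (kg·m²·s⁻³·A⁻¹) · (s·A) · (kg⁻²·m⁻⁴·s⁸·A⁴) · (m⁻⁴·s⁴) = kg⁻²·m⁻⁹·s¹⁰·A⁴.
Left is kg⁻¹·m⁻⁹·s¹⁰·A⁴; right is kg⁻²·m⁻⁹·s¹⁰·A⁴ — different.

No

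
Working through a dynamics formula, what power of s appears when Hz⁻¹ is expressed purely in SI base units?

Hz = 1/s = s⁻¹ (frequency is cycles per second).
So Hz⁻¹ = s.
The exponent of s is 1.

1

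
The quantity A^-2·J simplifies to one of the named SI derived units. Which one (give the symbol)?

H

J = N·m (work = force × distance),
    = kg·m²·s⁻².
Combining: A⁻²·J = A⁻² · (kg·m²·s⁻²) = kg·m²·s⁻²·A⁻².
kg·m²·s⁻²·A⁻² is the base-SI form of the henry.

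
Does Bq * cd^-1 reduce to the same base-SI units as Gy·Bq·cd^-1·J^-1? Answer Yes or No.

No

Left side:
  Bq = s⁻¹.
  Combining: Bq·cd⁻¹ = s⁻¹ · cd⁻¹ = s⁻¹·cd⁻¹.
Right side:
  Gy = m²·s⁻².
  Bq = s⁻¹.
  J = kg·m²·s⁻².
  So J⁻¹ = kg⁻¹·m⁻²·s².
  Combining: Gy·Bq·cd⁻¹·J⁻¹ = (m²·s⁻²) · s⁻¹ · cd⁻¹ · (kg⁻¹·m⁻²·s²) = kg⁻¹·s⁻¹·cd⁻¹.
Left is s⁻¹·cd⁻¹; right is kg⁻¹·s⁻¹·cd⁻¹ — different.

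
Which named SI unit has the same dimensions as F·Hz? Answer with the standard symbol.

F = kg⁻¹·m⁻²·s⁴·A².
Hz = s⁻¹.
Combining: F·Hz = (kg⁻¹·m⁻²·s⁴·A²) · s⁻¹ = kg⁻¹·m⁻²·s³·A².
kg⁻¹·m⁻²·s³·A² is the base-SI form of the siemens.

S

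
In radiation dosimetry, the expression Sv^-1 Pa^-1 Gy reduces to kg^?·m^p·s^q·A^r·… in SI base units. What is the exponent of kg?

Sv = m²·s⁻².
So Sv⁻¹ = m⁻²·s².
Pa = kg·m⁻¹·s⁻².
So Pa⁻¹ = kg⁻¹·m·s².
Gy = m²·s⁻².
Combining: Sv⁻¹·Pa⁻¹·Gy = (m⁻²·s²) · (kg⁻¹·m·s²) · (m²·s⁻²) = kg⁻¹·m·s².
The exponent of kg is -1.

-1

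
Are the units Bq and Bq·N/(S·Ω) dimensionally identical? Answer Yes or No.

Left side:
  Bq = s⁻¹.
Right side:
  Bq = 1/s = s⁻¹ (activity is decays per second).
  S = 1/Ω (conductance is reciprocal resistance),
      = kg⁻¹·m⁻²·s³·A².
  So S⁻¹ = kg·m²·s⁻³·A⁻².
  Ω = V/A (resistance = voltage per current),
      = kg·m²·s⁻³·A⁻².
  So Ω⁻¹ = kg⁻¹·m⁻²·s³·A².
  N = kg·m/s² = kg·m·s⁻² (force = mass × acceleration).
  Combining: Bq·S⁻¹·Ω⁻¹·N = s⁻¹ · (kg·m²·s⁻³·A⁻²) · (kg⁻¹·m⁻²·s³·A²) · (kg·m·s⁻²) = kg·m·s⁻³.
Left is s⁻¹; right is kg·m·s⁻³ — different.

No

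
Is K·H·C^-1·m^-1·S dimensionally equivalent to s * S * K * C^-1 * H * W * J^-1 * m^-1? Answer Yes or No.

Left side:
  H = Wb/A (inductance = flux per current),
      = kg·m²·s⁻²·A⁻².
  C = A·s = s·A (charge = current × time).
  So C⁻¹ = s⁻¹·A⁻¹.
  S = 1/Ω (conductance is reciprocal resistance),
      = kg⁻¹·m⁻²·s³·A².
  Combining: K·H·C⁻¹·m⁻¹·S = K · (kg·m²·s⁻²·A⁻²) · (s⁻¹·A⁻¹) · m⁻¹ · (kg⁻¹·m⁻²·s³·A²) = m⁻¹·A⁻¹·K.
Right side:
  S = kg⁻¹·m⁻²·s³·A².
  C = s·A.
  So C⁻¹ = s⁻¹·A⁻¹.
  H = kg·m²·s⁻²·A⁻².
  W = kg·m²·s⁻³.
  J = kg·m²·s⁻².
  So J⁻¹ = kg⁻¹·m⁻²·s².
  Combining: s·S·K·C⁻¹·H·W·J⁻¹·m⁻¹ = s · (kg⁻¹·m⁻²·s³·A²) · K · (s⁻¹·A⁻¹) · (kg·m²·s⁻²·A⁻²) · (kg·m²·s⁻³) · (kg⁻¹·m⁻²·s²) · m⁻¹ = m⁻¹·A⁻¹·K.
Both reduce to m⁻¹·A⁻¹·K.

Yes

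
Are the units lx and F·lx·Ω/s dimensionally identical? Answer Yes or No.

Yes

Left side:
  lx = lm/m² (illuminance = luminous flux per area),
      = m⁻²·cd.
Right side:
  F = C/V (capacitance = charge per voltage),
      = A·s/(kg·m²·s⁻³·A⁻¹) (substituting C and V),
      = kg⁻¹·m⁻²·s⁴·A².
  lx = lm/m² (illuminance = luminous flux per area),
      = m⁻²·cd.
  Ω = V/A (resistance = voltage per current),
      = kg·m²·s⁻³·A⁻².
  Combining: F·s⁻¹·lx·Ω = (kg⁻¹·m⁻²·s⁴·A²) · s⁻¹ · (m⁻²·cd) · (kg·m²·s⁻³·A⁻²) = m⁻²·cd.
Both reduce to m⁻²·cd.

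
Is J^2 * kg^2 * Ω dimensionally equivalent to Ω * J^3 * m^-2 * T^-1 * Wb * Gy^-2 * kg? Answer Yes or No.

No

Left side:
  J = kg·m²·s⁻².
  So J² = kg²·m⁴·s⁻⁴.
  Ω = kg·m²·s⁻³·A⁻².
  Combining: J²·kg²·Ω = (kg²·m⁴·s⁻⁴) · kg² · (kg·m²·s⁻³·A⁻²) = kg⁵·m⁶·s⁻⁷·A⁻².
Right side:
  Ω = V/A (resistance = voltage per current),
      = kg·m²·s⁻³·A⁻².
  J = N·m (work = force × distance),
      = kg·m²·s⁻².
  So J³ = kg³·m⁶·s⁻⁶.
  T = Wb/m² (flux density = flux per area),
      = kg·s⁻²·A⁻¹.
  So T⁻¹ = kg⁻¹·s²·A.
  Wb = V·s (flux: a volt is a weber per second),
      = kg·m²·s⁻²·A⁻¹.
  Gy = J/kg (absorbed dose = energy per mass),
      = m²·s⁻².
  So Gy⁻² = m⁻⁴·s⁴.
  Combining: Ω·J³·m⁻²·T⁻¹·Wb·Gy⁻²·kg = (kg·m²·s⁻³·A⁻²) · (kg³·m⁶·s⁻⁶) · m⁻² · (kg⁻¹·s²·A) · (kg·m²·s⁻²·A⁻¹) · (m⁻⁴·s⁴) · kg = kg⁵·m⁴·s⁻⁵·A⁻².
Left is kg⁵·m⁶·s⁻⁷·A⁻²; right is kg⁵·m⁴·s⁻⁵·A⁻² — different.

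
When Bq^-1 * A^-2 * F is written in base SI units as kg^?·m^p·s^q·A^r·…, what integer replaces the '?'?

Bq = 1/s = s⁻¹ (activity is decays per second).
So Bq⁻¹ = s.
F = C/V (capacitance = charge per voltage),
    = A·s/(kg·m²·s⁻³·A⁻¹) (substituting C and V),
    = kg⁻¹·m⁻²·s⁴·A².
Combining: Bq⁻¹·A⁻²·F = s · A⁻² · (kg⁻¹·m⁻²·s⁴·A²) = kg⁻¹·m⁻²·s⁵.
The exponent of kg is -1.

-1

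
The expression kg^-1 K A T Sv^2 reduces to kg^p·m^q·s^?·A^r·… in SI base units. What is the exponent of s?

-6

T = kg·s⁻²·A⁻¹.
Sv = m²·s⁻².
So Sv² = m⁴·s⁻⁴.
Combining: kg⁻¹·K·A·T·Sv² = kg⁻¹ · K · A · (kg·s⁻²·A⁻¹) · (m⁴·s⁻⁴) = m⁴·s⁻⁶·K.
The exponent of s is -6.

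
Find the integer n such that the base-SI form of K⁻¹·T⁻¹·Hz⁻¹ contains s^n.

3

T = Wb/m² (flux density = flux per area),
    = kg·s⁻²·A⁻¹.
So T⁻¹ = kg⁻¹·s²·A.
Hz = 1/s = s⁻¹ (frequency is cycles per second).
So Hz⁻¹ = s.
Combining: K⁻¹·T⁻¹·Hz⁻¹ = K⁻¹ · (kg⁻¹·s²·A) · s = kg⁻¹·s³·A·K⁻¹.
The exponent of s is 3.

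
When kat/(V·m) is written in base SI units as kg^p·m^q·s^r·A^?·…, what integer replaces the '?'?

V = W/A (potential = power per current),
    = kg·m²·s⁻³·A⁻¹.
So V⁻¹ = kg⁻¹·m⁻²·s³·A.
kat = mol/s = s⁻¹·mol (catalytic activity).
Combining: V⁻¹·m⁻¹·kat = (kg⁻¹·m⁻²·s³·A) · m⁻¹ · (s⁻¹·mol) = kg⁻¹·m⁻³·s²·A·mol.
The exponent of A is 1.

1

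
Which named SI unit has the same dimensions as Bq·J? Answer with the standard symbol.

Bq = 1/s = s⁻¹ (activity is decays per second).
J = N·m (work = force × distance),
    = kg·m²·s⁻².
Combining: Bq·J = s⁻¹ · (kg·m²·s⁻²) = kg·m²·s⁻³.
kg·m²·s⁻³ is the base-SI form of the watt.

W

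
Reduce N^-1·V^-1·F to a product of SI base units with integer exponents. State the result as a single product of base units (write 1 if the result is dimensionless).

kg⁻³·m⁻⁵·s⁹·A³

N = kg·m/s² = kg·m·s⁻² (force = mass × acceleration).
So N⁻¹ = kg⁻¹·m⁻¹·s².
V = W/A (potential = power per current),
    = kg·m²·s⁻³·A⁻¹.
So V⁻¹ = kg⁻¹·m⁻²·s³·A.
F = C/V (capacitance = charge per voltage),
    = A·s/(kg·m²·s⁻³·A⁻¹) (substituting C and V),
    = kg⁻¹·m⁻²·s⁴·A².
Combining: N⁻¹·V⁻¹·F = (kg⁻¹·m⁻¹·s²) · (kg⁻¹·m⁻²·s³·A) · (kg⁻¹·m⁻²·s⁴·A²) = kg⁻³·m⁻⁵·s⁹·A³.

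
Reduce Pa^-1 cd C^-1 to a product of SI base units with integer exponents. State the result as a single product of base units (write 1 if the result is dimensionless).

kg⁻¹·m·s·A⁻¹·cd

Pa = N/m² (pressure = force per area),
    = kg·m⁻¹·s⁻².
So Pa⁻¹ = kg⁻¹·m·s².
C = A·s = s·A (charge = current × time).
So C⁻¹ = s⁻¹·A⁻¹.
Combining: Pa⁻¹·cd·C⁻¹ = (kg⁻¹·m·s²) · cd · (s⁻¹·A⁻¹) = kg⁻¹·m·s·A⁻¹·cd.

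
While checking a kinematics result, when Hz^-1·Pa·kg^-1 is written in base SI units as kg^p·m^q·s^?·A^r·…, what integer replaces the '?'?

-1

Hz = 1/s = s⁻¹ (frequency is cycles per second).
So Hz⁻¹ = s.
Pa = N/m² (pressure = force per area),
    = kg·m⁻¹·s⁻².
Combining: Hz⁻¹·Pa·kg⁻¹ = s · (kg·m⁻¹·s⁻²) · kg⁻¹ = m⁻¹·s⁻¹.
The exponent of s is -1.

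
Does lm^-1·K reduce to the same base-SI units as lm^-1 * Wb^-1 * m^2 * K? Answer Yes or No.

No

Left side:
  lm = cd·sr = cd (luminous flux; sr is dimensionless).
  So lm⁻¹ = cd⁻¹.
  Combining: lm⁻¹·K = cd⁻¹ · K = K·cd⁻¹.
Right side:
  lm = cd.
  So lm⁻¹ = cd⁻¹.
  Wb = kg·m²·s⁻²·A⁻¹.
  So Wb⁻¹ = kg⁻¹·m⁻²·s²·A.
  Combining: lm⁻¹·Wb⁻¹·m²·K = cd⁻¹ · (kg⁻¹·m⁻²·s²·A) · m² · K = kg⁻¹·s²·A·K·cd⁻¹.
Left is K·cd⁻¹; right is kg⁻¹·s²·A·K·cd⁻¹ — different.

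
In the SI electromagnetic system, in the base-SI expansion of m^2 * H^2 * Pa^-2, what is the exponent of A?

-4

H = kg·m²·s⁻²·A⁻².
So H² = kg²·m⁴·s⁻⁴·A⁻⁴.
Pa = kg·m⁻¹·s⁻².
So Pa⁻² = kg⁻²·m²·s⁴.
Combining: m²·H²·Pa⁻² = m² · (kg²·m⁴·s⁻⁴·A⁻⁴) · (kg⁻²·m²·s⁴) = m⁸·A⁻⁴.
The exponent of A is -4.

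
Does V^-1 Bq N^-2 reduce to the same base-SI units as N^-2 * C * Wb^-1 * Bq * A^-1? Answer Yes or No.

Yes

Left side:
  V = W/A (potential = power per current),
      = kg·m²·s⁻³·A⁻¹.
  So V⁻¹ = kg⁻¹·m⁻²·s³·A.
  Bq = 1/s = s⁻¹ (activity is decays per second).
  N = kg·m/s² = kg·m·s⁻² (force = mass × acceleration).
  So N⁻² = kg⁻²·m⁻²·s⁴.
  Combining: V⁻¹·Bq·N⁻² = (kg⁻¹·m⁻²·s³·A) · s⁻¹ · (kg⁻²·m⁻²·s⁴) = kg⁻³·m⁻⁴·s⁶·A.
Right side:
  N = kg·m/s² = kg·m·s⁻² (force = mass × acceleration).
  So N⁻² = kg⁻²·m⁻²·s⁴.
  C = A·s = s·A (charge = current × time).
  Wb = V·s (flux: a volt is a weber per second),
      = kg·m²·s⁻²·A⁻¹.
  So Wb⁻¹ = kg⁻¹·m⁻²·s²·A.
  Bq = 1/s = s⁻¹ (activity is decays per second).
  Combining: N⁻²·C·Wb⁻¹·Bq·A⁻¹ = (kg⁻²·m⁻²·s⁴) · (s·A) · (kg⁻¹·m⁻²·s²·A) · s⁻¹ · A⁻¹ = kg⁻³·m⁻⁴·s⁶·A.
Both reduce to kg⁻³·m⁻⁴·s⁶·A.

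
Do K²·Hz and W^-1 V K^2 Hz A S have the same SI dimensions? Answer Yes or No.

No

Left side:
  Hz = 1/s = s⁻¹ (frequency is cycles per second).
  Combining: K²·Hz = K² · s⁻¹ = s⁻¹·K².
Right side:
  W = J/s (power = energy per time),
      = kg·m²·s⁻³.
  So W⁻¹ = kg⁻¹·m⁻²·s³.
  V = W/A (potential = power per current),
      = kg·m²·s⁻³·A⁻¹.
  Hz = 1/s = s⁻¹ (frequency is cycles per second).
  S = 1/Ω (conductance is reciprocal resistance),
      = kg⁻¹·m⁻²·s³·A².
  Combining: W⁻¹·V·K²·Hz·A·S = (kg⁻¹·m⁻²·s³) · (kg·m²·s⁻³·A⁻¹) · K² · s⁻¹ · A · (kg⁻¹·m⁻²·s³·A²) = kg⁻¹·m⁻²·s²·A²·K².
Left is s⁻¹·K²; right is kg⁻¹·m⁻²·s²·A²·K² — different.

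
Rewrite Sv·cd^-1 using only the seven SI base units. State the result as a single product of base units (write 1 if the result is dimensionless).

m²·s⁻²·cd⁻¹

Sv = J/kg (equivalent dose = energy per mass),
    = m²·s⁻².
Combining: Sv·cd⁻¹ = (m²·s⁻²) · cd⁻¹ = m²·s⁻²·cd⁻¹.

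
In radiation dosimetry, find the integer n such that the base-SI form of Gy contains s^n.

Gy = J/kg (absorbed dose = energy per mass),
    = m²·s⁻².
The exponent of s is -2.

-2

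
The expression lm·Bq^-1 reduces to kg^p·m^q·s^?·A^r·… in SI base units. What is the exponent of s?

1

lm = cd·sr = cd (luminous flux; sr is dimensionless).
Bq = 1/s = s⁻¹ (activity is decays per second).
So Bq⁻¹ = s.
Combining: lm·Bq⁻¹ = cd · s = s·cd.
The exponent of s is 1.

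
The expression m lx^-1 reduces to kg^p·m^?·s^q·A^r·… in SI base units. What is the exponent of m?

lx = lm/m² (illuminance = luminous flux per area),
    = m⁻²·cd.
So lx⁻¹ = m²·cd⁻¹.
Combining: m·lx⁻¹ = m · (m²·cd⁻¹) = m³·cd⁻¹.
The exponent of m is 3.

3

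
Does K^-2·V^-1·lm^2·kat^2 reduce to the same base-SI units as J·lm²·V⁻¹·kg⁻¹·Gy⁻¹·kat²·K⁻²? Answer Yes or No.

Left side:
  V = kg·m²·s⁻³·A⁻¹.
  So V⁻¹ = kg⁻¹·m⁻²·s³·A.
  lm = cd.
  So lm² = cd².
  kat = s⁻¹·mol.
  So kat² = s⁻²·mol².
  Combining: K⁻²·V⁻¹·lm²·kat² = K⁻² · (kg⁻¹·m⁻²·s³·A) · cd² · (s⁻²·mol²) = kg⁻¹·m⁻²·s·A·K⁻²·mol²·cd².
Right side:
  J = kg·m²·s⁻².
  lm = cd.
  So lm² = cd².
  V = kg·m²·s⁻³·A⁻¹.
  So V⁻¹ = kg⁻¹·m⁻²·s³·A.
  Gy = m²·s⁻².
  So Gy⁻¹ = m⁻²·s².
  kat = s⁻¹·mol.
  So kat² = s⁻²·mol².
  Combining: J·lm²·V⁻¹·kg⁻¹·Gy⁻¹·kat²·K⁻² = (kg·m²·s⁻²) · cd² · (kg⁻¹·m⁻²·s³·A) · kg⁻¹ · (m⁻²·s²) · (s⁻²·mol²) · K⁻² = kg⁻¹·m⁻²·s·A·K⁻²·mol²·cd².
Both reduce to kg⁻¹·m⁻²·s·A·K⁻²·mol²·cd².

Yes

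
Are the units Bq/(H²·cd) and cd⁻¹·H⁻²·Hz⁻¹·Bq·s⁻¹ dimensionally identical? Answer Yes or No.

Yes

Left side:
  Bq = s⁻¹.
  H = kg·m²·s⁻²·A⁻².
  So H⁻² = kg⁻²·m⁻⁴·s⁴·A⁴.
  Combining: Bq·H⁻²·cd⁻¹ = s⁻¹ · (kg⁻²·m⁻⁴·s⁴·A⁴) · cd⁻¹ = kg⁻²·m⁻⁴·s³·A⁴·cd⁻¹.
Right side:
  H = Wb/A (inductance = flux per current),
      = kg·m²·s⁻²·A⁻².
  So H⁻² = kg⁻²·m⁻⁴·s⁴·A⁴.
  Hz = 1/s = s⁻¹ (frequency is cycles per second).
  So Hz⁻¹ = s.
  Bq = 1/s = s⁻¹ (activity is decays per second).
  Combining: cd⁻¹·H⁻²·Hz⁻¹·Bq·s⁻¹ = cd⁻¹ · (kg⁻²·m⁻⁴·s⁴·A⁴) · s · s⁻¹ · s⁻¹ = kg⁻²·m⁻⁴·s³·A⁴·cd⁻¹.
Both reduce to kg⁻²·m⁻⁴·s³·A⁴·cd⁻¹.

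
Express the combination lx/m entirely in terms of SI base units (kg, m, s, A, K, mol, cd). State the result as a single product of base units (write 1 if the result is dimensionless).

lx = lm/m² (illuminance = luminous flux per area),
    = m⁻²·cd.
Combining: m⁻¹·lx = m⁻¹ · (m⁻²·cd) = m⁻³·cd.

m⁻³·cd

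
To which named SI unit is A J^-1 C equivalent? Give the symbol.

J = kg·m²·s⁻².
So J⁻¹ = kg⁻¹·m⁻²·s².
C = s·A.
Combining: A·J⁻¹·C = A · (kg⁻¹·m⁻²·s²) · (s·A) = kg⁻¹·m⁻²·s³·A².
kg⁻¹·m⁻²·s³·A² is the base-SI form of the siemens.

S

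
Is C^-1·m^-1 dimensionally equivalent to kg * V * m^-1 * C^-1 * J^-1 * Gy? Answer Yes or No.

No

Left side:
  C = A·s = s·A (charge = current × time).
  So C⁻¹ = s⁻¹·A⁻¹.
  Combining: C⁻¹·m⁻¹ = (s⁻¹·A⁻¹) · m⁻¹ = m⁻¹·s⁻¹·A⁻¹.
Right side:
  V = kg·m²·s⁻³·A⁻¹.
  C = s·A.
  So C⁻¹ = s⁻¹·A⁻¹.
  J = kg·m²·s⁻².
  So J⁻¹ = kg⁻¹·m⁻²·s².
  Gy = m²·s⁻².
  Combining: kg·V·m⁻¹·C⁻¹·J⁻¹·Gy = kg · (kg·m²·s⁻³·A⁻¹) · m⁻¹ · (s⁻¹·A⁻¹) · (kg⁻¹·m⁻²·s²) · (m²·s⁻²) = kg·m·s⁻⁴·A⁻².
Left is m⁻¹·s⁻¹·A⁻¹; right is kg·m·s⁻⁴·A⁻² — different.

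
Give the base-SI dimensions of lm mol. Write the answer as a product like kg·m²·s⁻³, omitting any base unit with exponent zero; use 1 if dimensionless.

lm = cd.
Combining: lm·mol = cd · mol = mol·cd.

mol·cd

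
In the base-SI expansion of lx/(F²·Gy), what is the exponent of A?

-4

F = C/V (capacitance = charge per voltage),
    = A·s/(kg·m²·s⁻³·A⁻¹) (substituting C and V),
    = kg⁻¹·m⁻²·s⁴·A².
So F⁻² = kg²·m⁴·s⁻⁸·A⁻⁴.
lx = lm/m² (illuminance = luminous flux per area),
    = m⁻²·cd.
Gy = J/kg (absorbed dose = energy per mass),
    = m²·s⁻².
So Gy⁻¹ = m⁻²·s².
Combining: F⁻²·lx·Gy⁻¹ = (kg²·m⁴·s⁻⁸·A⁻⁴) · (m⁻²·cd) · (m⁻²·s²) = kg²·s⁻⁶·A⁻⁴·cd.
The exponent of A is -4.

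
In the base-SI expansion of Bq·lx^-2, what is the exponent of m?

4

Bq = s⁻¹.
lx = m⁻²·cd.
So lx⁻² = m⁴·cd⁻².
Combining: Bq·lx⁻² = s⁻¹ · (m⁴·cd⁻²) = m⁴·s⁻¹·cd⁻².
The exponent of m is 4.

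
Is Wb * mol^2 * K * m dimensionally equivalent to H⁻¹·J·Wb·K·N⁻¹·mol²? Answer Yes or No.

No

Left side:
  Wb = kg·m²·s⁻²·A⁻¹.
  Combining: Wb·mol²·K·m = (kg·m²·s⁻²·A⁻¹) · mol² · K · m = kg·m³·s⁻²·A⁻¹·K·mol².
Right side:
  H = kg·m²·s⁻²·A⁻².
  So H⁻¹ = kg⁻¹·m⁻²·s²·A².
  J = kg·m²·s⁻².
  Wb = kg·m²·s⁻²·A⁻¹.
  N = kg·m·s⁻².
  So N⁻¹ = kg⁻¹·m⁻¹·s².
  Combining: H⁻¹·J·Wb·K·N⁻¹·mol² = (kg⁻¹·m⁻²·s²·A²) · (kg·m²·s⁻²) · (kg·m²·s⁻²·A⁻¹) · K · (kg⁻¹·m⁻¹·s²) · mol² = m·A·K·mol².
Left is kg·m³·s⁻²·A⁻¹·K·mol²; right is m·A·K·mol² — different.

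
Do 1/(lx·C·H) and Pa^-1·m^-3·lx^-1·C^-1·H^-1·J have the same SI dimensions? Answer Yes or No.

Left side:
  lx = m⁻²·cd.
  So lx⁻¹ = m²·cd⁻¹.
  C = s·A.
  So C⁻¹ = s⁻¹·A⁻¹.
  H = kg·m²·s⁻²·A⁻².
  So H⁻¹ = kg⁻¹·m⁻²·s²·A².
  Combining: lx⁻¹·C⁻¹·H⁻¹ = (m²·cd⁻¹) · (s⁻¹·A⁻¹) · (kg⁻¹·m⁻²·s²·A²) = kg⁻¹·s·A·cd⁻¹.
Right side:
  Pa = kg·m⁻¹·s⁻².
  So Pa⁻¹ = kg⁻¹·m·s².
  lx = m⁻²·cd.
  So lx⁻¹ = m²·cd⁻¹.
  C = s·A.
  So C⁻¹ = s⁻¹·A⁻¹.
  H = kg·m²·s⁻²·A⁻².
  So H⁻¹ = kg⁻¹·m⁻²·s²·A².
  J = kg·m²·s⁻².
  Combining: Pa⁻¹·m⁻³·lx⁻¹·C⁻¹·H⁻¹·J = (kg⁻¹·m·s²) · m⁻³ · (m²·cd⁻¹) · (s⁻¹·A⁻¹) · (kg⁻¹·m⁻²·s²·A²) · (kg·m²·s⁻²) = kg⁻¹·s·A·cd⁻¹.
Both reduce to kg⁻¹·s·A·cd⁻¹.

Yes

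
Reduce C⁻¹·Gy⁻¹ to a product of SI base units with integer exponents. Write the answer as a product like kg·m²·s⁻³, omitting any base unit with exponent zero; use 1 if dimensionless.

m⁻²·s·A⁻¹

C = A·s = s·A (charge = current × time).
So C⁻¹ = s⁻¹·A⁻¹.
Gy = J/kg (absorbed dose = energy per mass),
    = m²·s⁻².
So Gy⁻¹ = m⁻²·s².
Combining: C⁻¹·Gy⁻¹ = (s⁻¹·A⁻¹) · (m⁻²·s²) = m⁻²·s·A⁻¹.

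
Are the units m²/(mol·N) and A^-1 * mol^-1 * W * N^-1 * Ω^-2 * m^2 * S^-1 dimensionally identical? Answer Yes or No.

Left side:
  N = kg·m/s² = kg·m·s⁻² (force = mass × acceleration).
  So N⁻¹ = kg⁻¹·m⁻¹·s².
  Combining: mol⁻¹·N⁻¹·m² = mol⁻¹ · (kg⁻¹·m⁻¹·s²) · m² = kg⁻¹·m·s²·mol⁻¹.
Right side:
  W = J/s (power = energy per time),
      = kg·m²·s⁻³.
  N = kg·m/s² = kg·m·s⁻² (force = mass × acceleration).
  So N⁻¹ = kg⁻¹·m⁻¹·s².
  Ω = V/A (resistance = voltage per current),
      = kg·m²·s⁻³·A⁻².
  So Ω⁻² = kg⁻²·m⁻⁴·s⁶·A⁴.
  S = 1/Ω (conductance is reciprocal resistance),
      = kg⁻¹·m⁻²·s³·A².
  So S⁻¹ = kg·m²·s⁻³·A⁻².
  Combining: A⁻¹·mol⁻¹·W·N⁻¹·Ω⁻²·m²·S⁻¹ = A⁻¹ · mol⁻¹ · (kg·m²·s⁻³) · (kg⁻¹·m⁻¹·s²) · (kg⁻²·m⁻⁴·s⁶·A⁴) · m² · (kg·m²·s⁻³·A⁻²) = kg⁻¹·m·s²·A·mol⁻¹.
Left is kg⁻¹·m·s²·mol⁻¹; right is kg⁻¹·m·s²·A·mol⁻¹ — different.

No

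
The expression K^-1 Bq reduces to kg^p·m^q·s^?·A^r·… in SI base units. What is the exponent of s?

-1

Bq = 1/s = s⁻¹ (activity is decays per second).
Combining: K⁻¹·Bq = K⁻¹ · s⁻¹ = s⁻¹·K⁻¹.
The exponent of s is -1.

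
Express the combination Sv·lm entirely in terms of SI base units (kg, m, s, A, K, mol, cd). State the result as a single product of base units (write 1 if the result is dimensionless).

Sv = m²·s⁻².
lm = cd.
Combining: Sv·lm = (m²·s⁻²) · cd = m²·s⁻²·cd.

m²·s⁻²·cd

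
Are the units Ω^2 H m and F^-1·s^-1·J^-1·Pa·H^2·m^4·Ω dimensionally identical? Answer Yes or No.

Left side:
  Ω = V/A (resistance = voltage per current),
      = kg·m²·s⁻³·A⁻².
  So Ω² = kg²·m⁴·s⁻⁶·A⁻⁴.
  H = Wb/A (inductance = flux per current),
      = kg·m²·s⁻²·A⁻².
  Combining: Ω²·H·m = (kg²·m⁴·s⁻⁶·A⁻⁴) · (kg·m²·s⁻²·A⁻²) · m = kg³·m⁷·s⁻⁸·A⁻⁶.
Right side:
  F = C/V (capacitance = charge per voltage),
      = A·s/(kg·m²·s⁻³·A⁻¹) (substituting C and V),
      = kg⁻¹·m⁻²·s⁴·A².
  So F⁻¹ = kg·m²·s⁻⁴·A⁻².
  J = N·m (work = force × distance),
      = kg·m²·s⁻².
  So J⁻¹ = kg⁻¹·m⁻²·s².
  Pa = N/m² (pressure = force per area),
      = kg·m⁻¹·s⁻².
  H = Wb/A (inductance = flux per current),
      = kg·m²·s⁻²·A⁻².
  So H² = kg²·m⁴·s⁻⁴·A⁻⁴.
  Ω = V/A (resistance = voltage per current),
      = kg·m²·s⁻³·A⁻².
  Combining: F⁻¹·s⁻¹·J⁻¹·Pa·H²·m⁴·Ω = (kg·m²·s⁻⁴·A⁻²) · s⁻¹ · (kg⁻¹·m⁻²·s²) · (kg·m⁻¹·s⁻²) · (kg²·m⁴·s⁻⁴·A⁻⁴) · m⁴ · (kg·m²·s⁻³·A⁻²) = kg⁴·m⁹·s⁻¹²·A⁻⁸.
Left is kg³·m⁷·s⁻⁸·A⁻⁶; right is kg⁴·m⁹·s⁻¹²·A⁻⁸ — different.

No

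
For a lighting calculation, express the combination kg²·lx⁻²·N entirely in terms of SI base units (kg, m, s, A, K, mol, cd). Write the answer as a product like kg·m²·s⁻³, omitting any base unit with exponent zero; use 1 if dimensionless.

kg³·m⁵·s⁻²·cd⁻²

lx = lm/m² (illuminance = luminous flux per area),
    = m⁻²·cd.
So lx⁻² = m⁴·cd⁻².
N = kg·m/s² = kg·m·s⁻² (force = mass × acceleration).
Combining: kg²·lx⁻²·N = kg² · (m⁴·cd⁻²) · (kg·m·s⁻²) = kg³·m⁵·s⁻²·cd⁻².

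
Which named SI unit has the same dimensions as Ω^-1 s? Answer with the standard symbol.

Ω = kg·m²·s⁻³·A⁻².
So Ω⁻¹ = kg⁻¹·m⁻²·s³·A².
Combining: Ω⁻¹·s = (kg⁻¹·m⁻²·s³·A²) · s = kg⁻¹·m⁻²·s⁴·A².
kg⁻¹·m⁻²·s⁴·A² is the base-SI form of the farad.

F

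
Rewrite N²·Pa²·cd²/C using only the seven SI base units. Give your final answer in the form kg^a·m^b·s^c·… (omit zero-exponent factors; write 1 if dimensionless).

N = kg·m/s² = kg·m·s⁻² (force = mass × acceleration).
So N² = kg²·m²·s⁻⁴.
Pa = N/m² (pressure = force per area),
    = kg·m⁻¹·s⁻².
So Pa² = kg²·m⁻²·s⁻⁴.
C = A·s = s·A (charge = current × time).
So C⁻¹ = s⁻¹·A⁻¹.
Combining: N²·Pa²·cd²·C⁻¹ = (kg²·m²·s⁻⁴) · (kg²·m⁻²·s⁻⁴) · cd² · (s⁻¹·A⁻¹) = kg⁴·s⁻⁹·A⁻¹·cd².

kg⁴·s⁻⁹·A⁻¹·cd²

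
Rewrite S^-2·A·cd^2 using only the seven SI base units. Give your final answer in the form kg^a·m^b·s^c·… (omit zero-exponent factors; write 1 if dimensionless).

S = 1/Ω (conductance is reciprocal resistance),
    = kg⁻¹·m⁻²·s³·A².
So S⁻² = kg²·m⁴·s⁻⁶·A⁻⁴.
Combining: S⁻²·A·cd² = (kg²·m⁴·s⁻⁶·A⁻⁴) · A · cd² = kg²·m⁴·s⁻⁶·A⁻³·cd².

kg²·m⁴·s⁻⁶·A⁻³·cd²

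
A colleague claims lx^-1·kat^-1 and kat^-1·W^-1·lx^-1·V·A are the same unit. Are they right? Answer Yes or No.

Yes

Left side:
  lx = m⁻²·cd.
  So lx⁻¹ = m²·cd⁻¹.
  kat = s⁻¹·mol.
  So kat⁻¹ = s·mol⁻¹.
  Combining: lx⁻¹·kat⁻¹ = (m²·cd⁻¹) · (s·mol⁻¹) = m²·s·mol⁻¹·cd⁻¹.
Right side:
  kat = mol/s = s⁻¹·mol (catalytic activity).
  So kat⁻¹ = s·mol⁻¹.
  W = J/s (power = energy per time),
      = kg·m²·s⁻³.
  So W⁻¹ = kg⁻¹·m⁻²·s³.
  lx = lm/m² (illuminance = luminous flux per area),
      = m⁻²·cd.
  So lx⁻¹ = m²·cd⁻¹.
  V = W/A (potential = power per current),
      = kg·m²·s⁻³·A⁻¹.
  Combining: kat⁻¹·W⁻¹·lx⁻¹·V·A = (s·mol⁻¹) · (kg⁻¹·m⁻²·s³) · (m²·cd⁻¹) · (kg·m²·s⁻³·A⁻¹) · A = m²·s·mol⁻¹·cd⁻¹.
Both reduce to m²·s·mol⁻¹·cd⁻¹.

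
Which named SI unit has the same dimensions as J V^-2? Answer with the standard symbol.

J = kg·m²·s⁻².
V = kg·m²·s⁻³·A⁻¹.
So V⁻² = kg⁻²·m⁻⁴·s⁶·A².
Combining: J·V⁻² = (kg·m²·s⁻²) · (kg⁻²·m⁻⁴·s⁶·A²) = kg⁻¹·m⁻²·s⁴·A².
kg⁻¹·m⁻²·s⁴·A² is the base-SI form of the farad.

F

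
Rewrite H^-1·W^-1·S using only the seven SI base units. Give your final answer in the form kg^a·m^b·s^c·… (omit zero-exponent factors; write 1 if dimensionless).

H = Wb/A (inductance = flux per current),
    = kg·m²·s⁻²·A⁻².
So H⁻¹ = kg⁻¹·m⁻²·s²·A².
W = J/s (power = energy per time),
    = kg·m²·s⁻³.
So W⁻¹ = kg⁻¹·m⁻²·s³.
S = 1/Ω (conductance is reciprocal resistance),
    = kg⁻¹·m⁻²·s³·A².
Combining: H⁻¹·W⁻¹·S = (kg⁻¹·m⁻²·s²·A²) · (kg⁻¹·m⁻²·s³) · (kg⁻¹·m⁻²·s³·A²) = kg⁻³·m⁻⁶·s⁸·A⁴.

kg⁻³·m⁻⁶·s⁸·A⁴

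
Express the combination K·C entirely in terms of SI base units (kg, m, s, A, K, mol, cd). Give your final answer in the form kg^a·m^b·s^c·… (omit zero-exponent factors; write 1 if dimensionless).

C = A·s = s·A (charge = current × time).
Combining: K·C = K · (s·A) = s·A·K.

s·A·K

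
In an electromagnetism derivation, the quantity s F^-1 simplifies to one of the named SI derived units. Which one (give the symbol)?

F = kg⁻¹·m⁻²·s⁴·A².
So F⁻¹ = kg·m²·s⁻⁴·A⁻².
Combining: s·F⁻¹ = s · (kg·m²·s⁻⁴·A⁻²) = kg·m²·s⁻³·A⁻².
kg·m²·s⁻³·A⁻² is the base-SI form of the ohm.

Ω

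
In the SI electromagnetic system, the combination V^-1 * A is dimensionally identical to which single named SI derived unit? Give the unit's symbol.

V = W/A (potential = power per current),
    = kg·m²·s⁻³·A⁻¹.
So V⁻¹ = kg⁻¹·m⁻²·s³·A.
Combining: V⁻¹·A = (kg⁻¹·m⁻²·s³·A) · A = kg⁻¹·m⁻²·s³·A².
kg⁻¹·m⁻²·s³·A² is the base-SI form of the siemens.

S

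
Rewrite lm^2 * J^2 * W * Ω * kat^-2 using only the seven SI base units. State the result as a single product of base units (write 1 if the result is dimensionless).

lm = cd·sr = cd (luminous flux; sr is dimensionless).
So lm² = cd².
J = N·m (work = force × distance),
    = kg·m²·s⁻².
So J² = kg²·m⁴·s⁻⁴.
W = J/s (power = energy per time),
    = kg·m²·s⁻³.
Ω = V/A (resistance = voltage per current),
    = kg·m²·s⁻³·A⁻².
kat = mol/s = s⁻¹·mol (catalytic activity).
So kat⁻² = s²·mol⁻².
Combining: lm²·J²·W·Ω·kat⁻² = cd² · (kg²·m⁴·s⁻⁴) · (kg·m²·s⁻³) · (kg·m²·s⁻³·A⁻²) · (s²·mol⁻²) = kg⁴·m⁸·s⁻⁸·A⁻²·mol⁻²·cd².

kg⁴·m⁸·s⁻⁸·A⁻²·mol⁻²·cd²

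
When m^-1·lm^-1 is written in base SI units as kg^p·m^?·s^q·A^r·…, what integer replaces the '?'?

lm = cd.
So lm⁻¹ = cd⁻¹.
Combining: m⁻¹·lm⁻¹ = m⁻¹ · cd⁻¹ = m⁻¹·cd⁻¹.
The exponent of m is -1.

-1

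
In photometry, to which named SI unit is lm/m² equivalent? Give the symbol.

lx

lm = cd·sr = cd (luminous flux; sr is dimensionless).
Combining: m⁻²·lm = m⁻² · cd = m⁻²·cd.
m⁻²·cd is the base-SI form of the lux.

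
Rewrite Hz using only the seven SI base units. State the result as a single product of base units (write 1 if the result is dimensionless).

s⁻¹

Hz = 1/s = s⁻¹ (frequency is cycles per second).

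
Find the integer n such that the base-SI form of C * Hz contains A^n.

C = s·A.
Hz = s⁻¹.
Combining: C·Hz = (s·A) · s⁻¹ = A.
The exponent of A is 1.

1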